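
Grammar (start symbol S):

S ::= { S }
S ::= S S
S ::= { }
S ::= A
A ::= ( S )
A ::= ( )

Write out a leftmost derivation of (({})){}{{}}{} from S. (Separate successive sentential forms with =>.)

S=>SS=>AS=>(S)S=>(A)S=>((S))S=>(({}))S=>(({}))SS=>(({})){}S=>(({})){}SS=>(({})){}{S}S=>(({})){}{{}}S=>(({})){}{{}}{}

S => SS   [S ::= S S]
SS => AS   [S ::= A]
AS => (S)S   [A ::= ( S )]
(S)S => (A)S   [S ::= A]
(A)S => ((S))S   [A ::= ( S )]
((S))S => (({}))S   [S ::= { }]
(({}))S => (({}))SS   [S ::= S S]
(({}))SS => (({})){}S   [S ::= { }]
(({})){}S => (({})){}SS   [S ::= S S]
(({})){}SS => (({})){}{S}S   [S ::= { S }]
(({})){}{S}S => (({})){}{{}}S   [S ::= { }]
(({})){}{{}}S => (({})){}{{}}{}   [S ::= { }]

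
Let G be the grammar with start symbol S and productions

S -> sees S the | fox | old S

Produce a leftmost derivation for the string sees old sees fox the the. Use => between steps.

S => sees S the => sees old S the => sees old sees S the the => sees old sees fox the the

S => sees S the   [S -> sees S the]
sees S the => sees old S the   [S -> old S]
sees old S the => sees old sees S the the   [S -> sees S the]
sees old sees S the the => sees old sees fox the the   [S -> fox]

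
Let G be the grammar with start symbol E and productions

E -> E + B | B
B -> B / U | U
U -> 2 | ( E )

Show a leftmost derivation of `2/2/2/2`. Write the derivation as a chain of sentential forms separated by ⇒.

E ⇒ B ⇒ B/U ⇒ B/U/U ⇒ B/U/U/U ⇒ U/U/U/U ⇒ 2/U/U/U ⇒ 2/2/U/U ⇒ 2/2/2/U ⇒ 2/2/2/2

E ⇒ B   [E -> B]
B ⇒ B/U   [B -> B / U]
B/U ⇒ B/U/U   [B -> B / U]
B/U/U ⇒ B/U/U/U   [B -> B / U]
B/U/U/U ⇒ U/U/U/U   [B -> U]
U/U/U/U ⇒ 2/U/U/U   [U -> 2]
2/U/U/U ⇒ 2/2/U/U   [U -> 2]
2/2/U/U ⇒ 2/2/2/U   [U -> 2]
2/2/2/U ⇒ 2/2/2/2   [U -> 2]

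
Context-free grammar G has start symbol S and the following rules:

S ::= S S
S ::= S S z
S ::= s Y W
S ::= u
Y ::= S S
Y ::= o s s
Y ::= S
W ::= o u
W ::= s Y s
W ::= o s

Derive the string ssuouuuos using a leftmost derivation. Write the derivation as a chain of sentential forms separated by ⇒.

S ⇒ sYW   [S ::= s Y W]
sYW ⇒ sSSW   [Y ::= S S]
sSSW ⇒ sSSSW   [S ::= S S]
sSSSW ⇒ ssYWSSW   [S ::= s Y W]
ssYWSSW ⇒ ssSWSSW   [Y ::= S]
ssSWSSW ⇒ ssuWSSW   [S ::= u]
ssuWSSW ⇒ ssuouSSW   [W ::= o u]
ssuouSSW ⇒ ssuouuSW   [S ::= u]
ssuouuSW ⇒ ssuouuuW   [S ::= u]
ssuouuuW ⇒ ssuouuuos   [W ::= o s]

S ⇒ sYW ⇒ sSSW ⇒ sSSSW ⇒ ssYWSSW ⇒ ssSWSSW ⇒ ssuWSSW ⇒ ssuouSSW ⇒ ssuouuSW ⇒ ssuouuuW ⇒ ssuouuuos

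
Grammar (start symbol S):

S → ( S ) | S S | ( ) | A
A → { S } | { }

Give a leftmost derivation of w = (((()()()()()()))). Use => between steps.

S => (S) => ((S)) => (((S))) => (((SS))) => (((SSS))) => (((SSSS))) => (((SSSSS))) => (((SSSSSS))) => (((()SSSSS))) => (((()()SSSS))) => (((()()()SSS))) => (((()()()()SS))) => (((()()()()()S))) => (((()()()()()())))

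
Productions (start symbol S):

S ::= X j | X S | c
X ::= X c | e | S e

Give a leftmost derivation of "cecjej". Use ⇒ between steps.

S ⇒ Xj   [S ::= X j]
Xj ⇒ Sej   [X ::= S e]
Sej ⇒ Xjej   [S ::= X j]
Xjej ⇒ Xcjej   [X ::= X c]
Xcjej ⇒ Secjej   [X ::= S e]
Secjej ⇒ cecjej   [S ::= c]

S ⇒ Xj ⇒ Sej ⇒ Xjej ⇒ Xcjej ⇒ Secjej ⇒ cecjej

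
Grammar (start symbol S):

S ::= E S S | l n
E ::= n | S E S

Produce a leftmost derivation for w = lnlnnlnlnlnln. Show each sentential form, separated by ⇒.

S ⇒ ESS   [S ::= E S S]
ESS ⇒ SESSS   [E ::= S E S]
SESSS ⇒ lnESSS   [S ::= l n]
lnESSS ⇒ lnSESSSS   [E ::= S E S]
lnSESSSS ⇒ lnlnESSSS   [S ::= l n]
lnlnESSSS ⇒ lnlnnSSSS   [E ::= n]
lnlnnSSSS ⇒ lnlnnlnSSS   [S ::= l n]
lnlnnlnSSS ⇒ lnlnnlnlnSS   [S ::= l n]
lnlnnlnlnSS ⇒ lnlnnlnlnlnS   [S ::= l n]
lnlnnlnlnlnS ⇒ lnlnnlnlnlnln   [S ::= l n]

S ⇒ ESS ⇒ SESSS ⇒ lnESSS ⇒ lnSESSSS ⇒ lnlnESSSS ⇒ lnlnnSSSS ⇒ lnlnnlnSSS ⇒ lnlnnlnlnSS ⇒ lnlnnlnlnlnS ⇒ lnlnnlnlnlnln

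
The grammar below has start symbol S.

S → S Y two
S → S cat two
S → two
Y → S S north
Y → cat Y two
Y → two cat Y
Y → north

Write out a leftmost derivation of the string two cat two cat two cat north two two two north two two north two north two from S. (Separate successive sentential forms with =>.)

S => S Y two => S Y two Y two => S Y two Y two Y two => two Y two Y two Y two => two cat Y two two Y two Y two => two cat S S north two two Y two Y two => two cat S Y two S north two two Y two Y two => two cat S cat two Y two S north two two Y two Y two => two cat two cat two Y two S north two two Y two Y two => two cat two cat two cat Y two two S north two two Y two Y two => two cat two cat two cat north two two S north two two Y two Y two => two cat two cat two cat north two two two north two two Y two Y two => two cat two cat two cat north two two two north two two north two Y two => two cat two cat two cat north two two two north two two north two north two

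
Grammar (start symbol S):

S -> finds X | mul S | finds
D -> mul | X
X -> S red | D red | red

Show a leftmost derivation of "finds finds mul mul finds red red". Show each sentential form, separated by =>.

S => finds X   [S -> finds X]
finds X => finds S red   [X -> S red]
finds S red => finds finds X red   [S -> finds X]
finds finds X red => finds finds S red red   [X -> S red]
finds finds S red red => finds finds mul S red red   [S -> mul S]
finds finds mul S red red => finds finds mul mul S red red   [S -> mul S]
finds finds mul mul S red red => finds finds mul mul finds red red   [S -> finds]

S => finds X => finds S red => finds finds X red => finds finds S red red => finds finds mul S red red => finds finds mul mul S red red => finds finds mul mul finds red red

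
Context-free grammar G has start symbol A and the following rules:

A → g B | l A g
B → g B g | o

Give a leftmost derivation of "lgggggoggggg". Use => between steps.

A => lAg => lgBg => lggBgg => lgggBggg => lggggBgggg => lgggggBggggg => lgggggoggggg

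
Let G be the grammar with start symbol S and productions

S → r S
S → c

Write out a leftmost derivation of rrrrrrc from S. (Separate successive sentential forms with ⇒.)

S ⇒ rS ⇒ rrS ⇒ rrrS ⇒ rrrrS ⇒ rrrrrS ⇒ rrrrrrS ⇒ rrrrrrc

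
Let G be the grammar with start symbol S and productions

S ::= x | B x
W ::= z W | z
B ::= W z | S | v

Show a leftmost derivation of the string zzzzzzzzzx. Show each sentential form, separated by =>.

S => Bx => Wzx => zWzx => zzWzx => zzzWzx => zzzzWzx => zzzzzWzx => zzzzzzWzx => zzzzzzzWzx => zzzzzzzzzx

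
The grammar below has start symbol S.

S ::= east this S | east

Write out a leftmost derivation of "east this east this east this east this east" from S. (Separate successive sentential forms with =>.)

S => east this S => east this east this S => east this east this east this S => east this east this east this east this S => east this east this east this east this east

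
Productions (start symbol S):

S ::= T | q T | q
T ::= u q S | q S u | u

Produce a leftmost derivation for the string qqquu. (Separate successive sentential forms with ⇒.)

S ⇒ T ⇒ qSu ⇒ qTu ⇒ qqSuu ⇒ qqquu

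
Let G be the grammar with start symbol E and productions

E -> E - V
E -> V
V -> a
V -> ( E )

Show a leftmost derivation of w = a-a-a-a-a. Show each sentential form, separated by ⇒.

E ⇒ E-V ⇒ E-V-V ⇒ E-V-V-V ⇒ E-V-V-V-V ⇒ V-V-V-V-V ⇒ a-V-V-V-V ⇒ a-a-V-V-V ⇒ a-a-a-V-V ⇒ a-a-a-a-V ⇒ a-a-a-a-a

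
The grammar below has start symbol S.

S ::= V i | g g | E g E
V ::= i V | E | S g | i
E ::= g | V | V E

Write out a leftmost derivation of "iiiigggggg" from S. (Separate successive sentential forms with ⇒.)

S ⇒ EgE   [S ::= E g E]
EgE ⇒ VgE   [E ::= V]
VgE ⇒ SggE   [V ::= S g]
SggE ⇒ EgEggE   [S ::= E g E]
EgEggE ⇒ VgEggE   [E ::= V]
VgEggE ⇒ iVgEggE   [V ::= i V]
iVgEggE ⇒ iSggEggE   [V ::= S g]
iSggEggE ⇒ iViggEggE   [S ::= V i]
iViggEggE ⇒ iiViggEggE   [V ::= i V]
iiViggEggE ⇒ iiiiggEggE   [V ::= i]
iiiiggEggE ⇒ iiiigggggE   [E ::= g]
iiiigggggE ⇒ iiiigggggg   [E ::= g]

S ⇒ EgE ⇒ VgE ⇒ SggE ⇒ EgEggE ⇒ VgEggE ⇒ iVgEggE ⇒ iSggEggE ⇒ iViggEggE ⇒ iiViggEggE ⇒ iiiiggEggE ⇒ iiiigggggE ⇒ iiiigggggg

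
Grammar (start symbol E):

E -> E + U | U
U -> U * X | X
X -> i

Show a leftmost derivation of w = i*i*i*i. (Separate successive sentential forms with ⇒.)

E⇒U⇒U*X⇒U*X*X⇒U*X*X*X⇒X*X*X*X⇒i*X*X*X⇒i*i*X*X⇒i*i*i*X⇒i*i*i*i

E ⇒ U   [E -> U]
U ⇒ U*X   [U -> U * X]
U*X ⇒ U*X*X   [U -> U * X]
U*X*X ⇒ U*X*X*X   [U -> U * X]
U*X*X*X ⇒ X*X*X*X   [U -> X]
X*X*X*X ⇒ i*X*X*X   [X -> i]
i*X*X*X ⇒ i*i*X*X   [X -> i]
i*i*X*X ⇒ i*i*i*X   [X -> i]
i*i*i*X ⇒ i*i*i*i   [X -> i]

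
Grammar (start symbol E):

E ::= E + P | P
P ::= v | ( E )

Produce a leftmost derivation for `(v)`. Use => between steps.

E => P   [E ::= P]
P => (E)   [P ::= ( E )]
(E) => (P)   [E ::= P]
(P) => (v)   [P ::= v]

E=>P=>(E)=>(P)=>(v)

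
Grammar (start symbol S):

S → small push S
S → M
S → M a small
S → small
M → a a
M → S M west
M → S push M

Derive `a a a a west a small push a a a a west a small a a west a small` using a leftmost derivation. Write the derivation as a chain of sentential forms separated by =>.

S => M a small   [S → M a small]
M a small => S M west a small   [M → S M west]
S M west a small => M a small M west a small   [S → M a small]
M a small M west a small => S M west a small M west a small   [M → S M west]
S M west a small M west a small => M M west a small M west a small   [S → M]
M M west a small M west a small => S push M M west a small M west a small   [M → S push M]
S push M M west a small M west a small => M a small push M M west a small M west a small   [S → M a small]
M a small push M M west a small M west a small => S M west a small push M M west a small M west a small   [M → S M west]
S M west a small push M M west a small M west a small => M M west a small push M M west a small M west a small   [S → M]
M M west a small push M M west a small M west a small => a a M west a small push M M west a small M west a small   [M → a a]
a a M west a small push M M west a small M west a small => a a a a west a small push M M west a small M west a small   [M → a a]
a a a a west a small push M M west a small M west a small => a a a a west a small push a a M west a small M west a small   [M → a a]
a a a a west a small push a a M west a small M west a small => a a a a west a small push a a a a west a small M west a small   [M → a a]
a a a a west a small push a a a a west a small M west a small => a a a a west a small push a a a a west a small a a west a small   [M → a a]

S => M a small => S M west a small => M a small M west a small => S M west a small M west a small => M M west a small M west a small => S push M M west a small M west a small => M a small push M M west a small M west a small => S M west a small push M M west a small M west a small => M M west a small push M M west a small M west a small => a a M west a small push M M west a small M west a small => a a a a west a small push M M west a small M west a small => a a a a west a small push a a M west a small M west a small => a a a a west a small push a a a a west a small M west a small => a a a a west a small push a a a a west a small a a west a small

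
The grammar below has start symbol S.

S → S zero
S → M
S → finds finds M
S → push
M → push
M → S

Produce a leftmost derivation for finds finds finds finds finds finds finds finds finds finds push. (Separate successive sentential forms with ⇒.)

S ⇒ finds finds M   [S → finds finds M]
finds finds M ⇒ finds finds S   [M → S]
finds finds S ⇒ finds finds finds finds M   [S → finds finds M]
finds finds finds finds M ⇒ finds finds finds finds S   [M → S]
finds finds finds finds S ⇒ finds finds finds finds finds finds M   [S → finds finds M]
finds finds finds finds finds finds M ⇒ finds finds finds finds finds finds S   [M → S]
finds finds finds finds finds finds S ⇒ finds finds finds finds finds finds finds finds M   [S → finds finds M]
finds finds finds finds finds finds finds finds M ⇒ finds finds finds finds finds finds finds finds S   [M → S]
finds finds finds finds finds finds finds finds S ⇒ finds finds finds finds finds finds finds finds finds finds M   [S → finds finds M]
finds finds finds finds finds finds finds finds finds finds M ⇒ finds finds finds finds finds finds finds finds finds finds S   [M → S]
finds finds finds finds finds finds finds finds finds finds S ⇒ finds finds finds finds finds finds finds finds finds finds push   [S → push]

S ⇒ finds finds M ⇒ finds finds S ⇒ finds finds finds finds M ⇒ finds finds finds finds S ⇒ finds finds finds finds finds finds M ⇒ finds finds finds finds finds finds S ⇒ finds finds finds finds finds finds finds finds M ⇒ finds finds finds finds finds finds finds finds S ⇒ finds finds finds finds finds finds finds finds finds finds M ⇒ finds finds finds finds finds finds finds finds finds finds S ⇒ finds finds finds finds finds finds finds finds finds finds push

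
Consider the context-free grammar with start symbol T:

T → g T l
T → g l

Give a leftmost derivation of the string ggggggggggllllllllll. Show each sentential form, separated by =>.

T => gTl => ggTll => gggTlll => ggggTllll => gggggTlllll => ggggggTllllll => gggggggTlllllll => ggggggggTllllllll => gggggggggTlllllllll => ggggggggggllllllllll

T => gTl   [T → g T l]
gTl => ggTll   [T → g T l]
ggTll => gggTlll   [T → g T l]
gggTlll => ggggTllll   [T → g T l]
ggggTllll => gggggTlllll   [T → g T l]
gggggTlllll => ggggggTllllll   [T → g T l]
ggggggTllllll => gggggggTlllllll   [T → g T l]
gggggggTlllllll => ggggggggTllllllll   [T → g T l]
ggggggggTllllllll => gggggggggTlllllllll   [T → g T l]
gggggggggTlllllllll => ggggggggggllllllllll   [T → g l]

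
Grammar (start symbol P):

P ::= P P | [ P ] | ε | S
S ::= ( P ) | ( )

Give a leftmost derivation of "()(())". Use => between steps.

P => PP => PPP => SPP => (P)PP => ()PP => ()PPP => ()SPP => ()(P)PP => ()(PP)PP => ()(SP)PP => ()(()P)PP => ()(())PP => ()(())P => ()(())

P => PP   [P ::= P P]
PP => PPP   [P ::= P P]
PPP => SPP   [P ::= S]
SPP => (P)PP   [S ::= ( P )]
(P)PP => ()PP   [P ::= ε]
()PP => ()PPP   [P ::= P P]
()PPP => ()SPP   [P ::= S]
()SPP => ()(P)PP   [S ::= ( P )]
()(P)PP => ()(PP)PP   [P ::= P P]
()(PP)PP => ()(SP)PP   [P ::= S]
()(SP)PP => ()(()P)PP   [S ::= ( )]
()(()P)PP => ()(())PP   [P ::= ε]
()(())PP => ()(())P   [P ::= ε]
()(())P => ()(())   [P ::= ε]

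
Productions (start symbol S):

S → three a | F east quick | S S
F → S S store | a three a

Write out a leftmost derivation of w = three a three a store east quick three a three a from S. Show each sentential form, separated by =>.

S => S S => S S S => F east quick S S => S S store east quick S S => three a S store east quick S S => three a three a store east quick S S => three a three a store east quick three a S => three a three a store east quick three a three a

S => S S   [S → S S]
S S => S S S   [S → S S]
S S S => F east quick S S   [S → F east quick]
F east quick S S => S S store east quick S S   [F → S S store]
S S store east quick S S => three a S store east quick S S   [S → three a]
three a S store east quick S S => three a three a store east quick S S   [S → three a]
three a three a store east quick S S => three a three a store east quick three a S   [S → three a]
three a three a store east quick three a S => three a three a store east quick three a three a   [S → three a]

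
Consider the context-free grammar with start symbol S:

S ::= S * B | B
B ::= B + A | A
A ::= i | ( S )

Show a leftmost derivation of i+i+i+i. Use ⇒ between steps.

S ⇒ B   [S ::= B]
B ⇒ B+A   [B ::= B + A]
B+A ⇒ B+A+A   [B ::= B + A]
B+A+A ⇒ B+A+A+A   [B ::= B + A]
B+A+A+A ⇒ A+A+A+A   [B ::= A]
A+A+A+A ⇒ i+A+A+A   [A ::= i]
i+A+A+A ⇒ i+i+A+A   [A ::= i]
i+i+A+A ⇒ i+i+i+A   [A ::= i]
i+i+i+A ⇒ i+i+i+i   [A ::= i]

S⇒B⇒B+A⇒B+A+A⇒B+A+A+A⇒A+A+A+A⇒i+A+A+A⇒i+i+A+A⇒i+i+i+A⇒i+i+i+i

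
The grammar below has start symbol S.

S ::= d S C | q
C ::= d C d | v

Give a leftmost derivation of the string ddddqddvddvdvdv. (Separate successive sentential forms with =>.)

S => dSC => ddSCC => dddSCCC => ddddSCCCC => ddddqCCCC => ddddqdCdCCC => ddddqddCddCCC => ddddqddvddCCC => ddddqddvddvCC => ddddqddvddvdCdC => ddddqddvddvdvdC => ddddqddvddvdvdv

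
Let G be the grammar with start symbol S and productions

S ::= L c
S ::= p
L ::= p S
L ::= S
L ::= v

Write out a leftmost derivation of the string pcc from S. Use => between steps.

S => Lc => Sc => Lcc => Scc => pcc

S => Lc   [S ::= L c]
Lc => Sc   [L ::= S]
Sc => Lcc   [S ::= L c]
Lcc => Scc   [L ::= S]
Scc => pcc   [S ::= p]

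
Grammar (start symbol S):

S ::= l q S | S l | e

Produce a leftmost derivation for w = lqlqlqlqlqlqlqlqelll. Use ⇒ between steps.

S ⇒ lqS ⇒ lqlqS ⇒ lqlqlqS ⇒ lqlqlqlqS ⇒ lqlqlqlqSl ⇒ lqlqlqlqSll ⇒ lqlqlqlqlqSll ⇒ lqlqlqlqlqlqSll ⇒ lqlqlqlqlqlqlqSll ⇒ lqlqlqlqlqlqlqlqSll ⇒ lqlqlqlqlqlqlqlqSlll ⇒ lqlqlqlqlqlqlqlqelll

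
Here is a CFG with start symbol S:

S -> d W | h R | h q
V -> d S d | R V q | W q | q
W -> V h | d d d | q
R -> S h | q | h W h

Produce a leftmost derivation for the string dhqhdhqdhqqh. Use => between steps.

S => dW   [S -> d W]
dW => dVh   [W -> V h]
dVh => dRVqh   [V -> R V q]
dRVqh => dhWhVqh   [R -> h W h]
dhWhVqh => dhqhVqh   [W -> q]
dhqhVqh => dhqhWqqh   [V -> W q]
dhqhWqqh => dhqhVhqqh   [W -> V h]
dhqhVhqqh => dhqhdSdhqqh   [V -> d S d]
dhqhdSdhqqh => dhqhdhqdhqqh   [S -> h q]

S => dW => dVh => dRVqh => dhWhVqh => dhqhVqh => dhqhWqqh => dhqhVhqqh => dhqhdSdhqqh => dhqhdhqdhqqh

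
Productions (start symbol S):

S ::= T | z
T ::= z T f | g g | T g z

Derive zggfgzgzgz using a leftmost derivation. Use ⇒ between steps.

S ⇒ T   [S ::= T]
T ⇒ Tgz   [T ::= T g z]
Tgz ⇒ Tgzgz   [T ::= T g z]
Tgzgz ⇒ Tgzgzgz   [T ::= T g z]
Tgzgzgz ⇒ zTfgzgzgz   [T ::= z T f]
zTfgzgzgz ⇒ zggfgzgzgz   [T ::= g g]

S ⇒ T ⇒ Tgz ⇒ Tgzgz ⇒ Tgzgzgz ⇒ zTfgzgzgz ⇒ zggfgzgzgz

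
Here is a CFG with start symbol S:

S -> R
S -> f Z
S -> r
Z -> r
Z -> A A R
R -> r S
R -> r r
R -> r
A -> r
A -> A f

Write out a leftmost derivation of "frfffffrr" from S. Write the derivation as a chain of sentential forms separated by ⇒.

S ⇒ fZ ⇒ fAAR ⇒ fAfAR ⇒ fAffAR ⇒ fAfffAR ⇒ fAffffAR ⇒ fAfffffAR ⇒ frfffffAR ⇒ frfffffrR ⇒ frfffffrr

S ⇒ fZ   [S -> f Z]
fZ ⇒ fAAR   [Z -> A A R]
fAAR ⇒ fAfAR   [A -> A f]
fAfAR ⇒ fAffAR   [A -> A f]
fAffAR ⇒ fAfffAR   [A -> A f]
fAfffAR ⇒ fAffffAR   [A -> A f]
fAffffAR ⇒ fAfffffAR   [A -> A f]
fAfffffAR ⇒ frfffffAR   [A -> r]
frfffffAR ⇒ frfffffrR   [A -> r]
frfffffrR ⇒ frfffffrr   [R -> r]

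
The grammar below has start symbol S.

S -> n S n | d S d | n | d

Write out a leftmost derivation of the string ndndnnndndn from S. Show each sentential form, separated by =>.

S => nSn   [S -> n S n]
nSn => ndSdn   [S -> d S d]
ndSdn => ndnSndn   [S -> n S n]
ndnSndn => ndndSdndn   [S -> d S d]
ndndSdndn => ndndnSndndn   [S -> n S n]
ndndnSndndn => ndndnnndndn   [S -> n]

S => nSn => ndSdn => ndnSndn => ndndSdndn => ndndnSndndn => ndndnnndndn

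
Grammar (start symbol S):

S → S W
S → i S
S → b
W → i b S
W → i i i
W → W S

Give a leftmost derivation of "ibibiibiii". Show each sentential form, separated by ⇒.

S⇒iS⇒iSW⇒iSWW⇒ibWW⇒ibibSW⇒ibibiSW⇒ibibiiSW⇒ibibiibW⇒ibibiibiii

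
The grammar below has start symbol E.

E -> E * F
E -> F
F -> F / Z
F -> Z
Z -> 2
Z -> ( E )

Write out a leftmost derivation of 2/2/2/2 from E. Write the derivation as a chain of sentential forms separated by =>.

E => F => F/Z => F/Z/Z => F/Z/Z/Z => Z/Z/Z/Z => 2/Z/Z/Z => 2/2/Z/Z => 2/2/2/Z => 2/2/2/2

E => F   [E -> F]
F => F/Z   [F -> F / Z]
F/Z => F/Z/Z   [F -> F / Z]
F/Z/Z => F/Z/Z/Z   [F -> F / Z]
F/Z/Z/Z => Z/Z/Z/Z   [F -> Z]
Z/Z/Z/Z => 2/Z/Z/Z   [Z -> 2]
2/Z/Z/Z => 2/2/Z/Z   [Z -> 2]
2/2/Z/Z => 2/2/2/Z   [Z -> 2]
2/2/2/Z => 2/2/2/2   [Z -> 2]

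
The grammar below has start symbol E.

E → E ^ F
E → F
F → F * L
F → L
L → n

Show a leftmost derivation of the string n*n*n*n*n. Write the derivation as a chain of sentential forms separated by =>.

E => F   [E → F]
F => F*L   [F → F * L]
F*L => F*L*L   [F → F * L]
F*L*L => F*L*L*L   [F → F * L]
F*L*L*L => F*L*L*L*L   [F → F * L]
F*L*L*L*L => L*L*L*L*L   [F → L]
L*L*L*L*L => n*L*L*L*L   [L → n]
n*L*L*L*L => n*n*L*L*L   [L → n]
n*n*L*L*L => n*n*n*L*L   [L → n]
n*n*n*L*L => n*n*n*n*L   [L → n]
n*n*n*n*L => n*n*n*n*n   [L → n]

E=>F=>F*L=>F*L*L=>F*L*L*L=>F*L*L*L*L=>L*L*L*L*L=>n*L*L*L*L=>n*n*L*L*L=>n*n*n*L*L=>n*n*n*n*L=>n*n*n*n*n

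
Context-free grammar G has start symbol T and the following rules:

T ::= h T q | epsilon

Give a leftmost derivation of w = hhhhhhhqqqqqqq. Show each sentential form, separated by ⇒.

T ⇒ hTq ⇒ hhTqq ⇒ hhhTqqq ⇒ hhhhTqqqq ⇒ hhhhhTqqqqq ⇒ hhhhhhTqqqqqq ⇒ hhhhhhhTqqqqqqq ⇒ hhhhhhhqqqqqqq

T ⇒ hTq   [T ::= h T q]
hTq ⇒ hhTqq   [T ::= h T q]
hhTqq ⇒ hhhTqqq   [T ::= h T q]
hhhTqqq ⇒ hhhhTqqqq   [T ::= h T q]
hhhhTqqqq ⇒ hhhhhTqqqqq   [T ::= h T q]
hhhhhTqqqqq ⇒ hhhhhhTqqqqqq   [T ::= h T q]
hhhhhhTqqqqqq ⇒ hhhhhhhTqqqqqqq   [T ::= h T q]
hhhhhhhTqqqqqqq ⇒ hhhhhhhqqqqqqq   [T ::= epsilon]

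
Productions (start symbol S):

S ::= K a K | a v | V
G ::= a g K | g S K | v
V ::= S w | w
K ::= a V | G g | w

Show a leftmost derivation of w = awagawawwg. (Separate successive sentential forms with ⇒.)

S ⇒ KaK   [S ::= K a K]
KaK ⇒ aVaK   [K ::= a V]
aVaK ⇒ awaK   [V ::= w]
awaK ⇒ awaGg   [K ::= G g]
awaGg ⇒ awagSKg   [G ::= g S K]
awagSKg ⇒ awagKaKKg   [S ::= K a K]
awagKaKKg ⇒ awagaVaKKg   [K ::= a V]
awagaVaKKg ⇒ awagawaKKg   [V ::= w]
awagawaKKg ⇒ awagawawKg   [K ::= w]
awagawawKg ⇒ awagawawwg   [K ::= w]

S ⇒ KaK ⇒ aVaK ⇒ awaK ⇒ awaGg ⇒ awagSKg ⇒ awagKaKKg ⇒ awagaVaKKg ⇒ awagawaKKg ⇒ awagawawKg ⇒ awagawawwg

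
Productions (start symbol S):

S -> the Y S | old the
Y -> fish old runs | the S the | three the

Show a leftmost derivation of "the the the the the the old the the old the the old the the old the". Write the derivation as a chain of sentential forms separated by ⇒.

S ⇒ the Y S ⇒ the the S the S ⇒ the the the Y S the S ⇒ the the the the S the S the S ⇒ the the the the the Y S the S the S ⇒ the the the the the the S the S the S the S ⇒ the the the the the the old the the S the S the S ⇒ the the the the the the old the the old the the S the S ⇒ the the the the the the old the the old the the old the the S ⇒ the the the the the the old the the old the the old the the old the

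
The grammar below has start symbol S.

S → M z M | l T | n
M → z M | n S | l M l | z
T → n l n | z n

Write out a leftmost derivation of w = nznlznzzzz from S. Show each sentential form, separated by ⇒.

S ⇒ MzM ⇒ nSzM ⇒ nMzMzM ⇒ nzMzMzM ⇒ nznSzMzM ⇒ nznlTzMzM ⇒ nznlznzMzM ⇒ nznlznzzzM ⇒ nznlznzzzz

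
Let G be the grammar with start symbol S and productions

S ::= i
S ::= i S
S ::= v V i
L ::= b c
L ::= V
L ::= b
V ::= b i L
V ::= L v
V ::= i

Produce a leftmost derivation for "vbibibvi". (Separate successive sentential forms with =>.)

S => vVi   [S ::= v V i]
vVi => vLvi   [V ::= L v]
vLvi => vVvi   [L ::= V]
vVvi => vbiLvi   [V ::= b i L]
vbiLvi => vbiVvi   [L ::= V]
vbiVvi => vbibiLvi   [V ::= b i L]
vbibiLvi => vbibibvi   [L ::= b]

S=>vVi=>vLvi=>vVvi=>vbiLvi=>vbiVvi=>vbibiLvi=>vbibibvi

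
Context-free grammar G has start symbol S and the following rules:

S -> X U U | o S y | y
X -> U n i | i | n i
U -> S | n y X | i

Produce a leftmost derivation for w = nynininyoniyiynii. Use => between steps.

S=>XUU=>UniUU=>nyXniUU=>nyniniUU=>nynininyXU=>nynininyUniU=>nynininySniU=>nynininyoSyniU=>nynininyoXUUyniU=>nynininyoniUUyniU=>nynininyoniSUyniU=>nynininyoniyUyniU=>nynininyoniyiyniU=>nynininyoniyiynii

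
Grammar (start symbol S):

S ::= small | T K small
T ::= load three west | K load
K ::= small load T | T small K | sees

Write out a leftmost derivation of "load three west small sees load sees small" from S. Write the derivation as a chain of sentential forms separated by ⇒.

S ⇒ T K small   [S ::= T K small]
T K small ⇒ K load K small   [T ::= K load]
K load K small ⇒ T small K load K small   [K ::= T small K]
T small K load K small ⇒ load three west small K load K small   [T ::= load three west]
load three west small K load K small ⇒ load three west small sees load K small   [K ::= sees]
load three west small sees load K small ⇒ load three west small sees load sees small   [K ::= sees]

S ⇒ T K small ⇒ K load K small ⇒ T small K load K small ⇒ load three west small K load K small ⇒ load three west small sees load K small ⇒ load three west small sees load sees small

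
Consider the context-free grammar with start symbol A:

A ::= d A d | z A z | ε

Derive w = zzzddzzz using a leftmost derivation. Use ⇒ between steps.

A ⇒ zAz   [A ::= z A z]
zAz ⇒ zzAzz   [A ::= z A z]
zzAzz ⇒ zzzAzzz   [A ::= z A z]
zzzAzzz ⇒ zzzdAdzzz   [A ::= d A d]
zzzdAdzzz ⇒ zzzddzzz   [A ::= ε]

A⇒zAz⇒zzAzz⇒zzzAzzz⇒zzzdAdzzz⇒zzzddzzz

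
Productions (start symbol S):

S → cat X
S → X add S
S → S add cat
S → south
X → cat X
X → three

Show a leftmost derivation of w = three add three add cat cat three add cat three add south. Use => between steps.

S => X add S => three add S => three add X add S => three add three add S => three add three add X add S => three add three add cat X add S => three add three add cat cat X add S => three add three add cat cat three add S => three add three add cat cat three add X add S => three add three add cat cat three add cat X add S => three add three add cat cat three add cat three add S => three add three add cat cat three add cat three add south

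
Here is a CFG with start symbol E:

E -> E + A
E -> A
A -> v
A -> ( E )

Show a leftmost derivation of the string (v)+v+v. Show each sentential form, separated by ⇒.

E ⇒ E+A ⇒ E+A+A ⇒ A+A+A ⇒ (E)+A+A ⇒ (A)+A+A ⇒ (v)+A+A ⇒ (v)+v+A ⇒ (v)+v+v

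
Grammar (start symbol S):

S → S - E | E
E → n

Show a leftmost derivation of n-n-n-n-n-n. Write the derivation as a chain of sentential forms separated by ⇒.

S ⇒ S-E   [S → S - E]
S-E ⇒ S-E-E   [S → S - E]
S-E-E ⇒ S-E-E-E   [S → S - E]
S-E-E-E ⇒ S-E-E-E-E   [S → S - E]
S-E-E-E-E ⇒ S-E-E-E-E-E   [S → S - E]
S-E-E-E-E-E ⇒ E-E-E-E-E-E   [S → E]
E-E-E-E-E-E ⇒ n-E-E-E-E-E   [E → n]
n-E-E-E-E-E ⇒ n-n-E-E-E-E   [E → n]
n-n-E-E-E-E ⇒ n-n-n-E-E-E   [E → n]
n-n-n-E-E-E ⇒ n-n-n-n-E-E   [E → n]
n-n-n-n-E-E ⇒ n-n-n-n-n-E   [E → n]
n-n-n-n-n-E ⇒ n-n-n-n-n-n   [E → n]

S ⇒ S-E ⇒ S-E-E ⇒ S-E-E-E ⇒ S-E-E-E-E ⇒ S-E-E-E-E-E ⇒ E-E-E-E-E-E ⇒ n-E-E-E-E-E ⇒ n-n-E-E-E-E ⇒ n-n-n-E-E-E ⇒ n-n-n-n-E-E ⇒ n-n-n-n-n-E ⇒ n-n-n-n-n-n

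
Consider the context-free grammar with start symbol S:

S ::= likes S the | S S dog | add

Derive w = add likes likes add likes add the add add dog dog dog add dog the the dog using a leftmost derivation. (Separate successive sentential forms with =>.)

S => S S dog => add S dog => add likes S the dog => add likes likes S the the dog => add likes likes S S dog the the dog => add likes likes S S dog S dog the the dog => add likes likes add S dog S dog the the dog => add likes likes add S S dog dog S dog the the dog => add likes likes add likes S the S dog dog S dog the the dog => add likes likes add likes add the S dog dog S dog the the dog => add likes likes add likes add the S S dog dog dog S dog the the dog => add likes likes add likes add the add S dog dog dog S dog the the dog => add likes likes add likes add the add add dog dog dog S dog the the dog => add likes likes add likes add the add add dog dog dog add dog the the dog

S => S S dog   [S ::= S S dog]
S S dog => add S dog   [S ::= add]
add S dog => add likes S the dog   [S ::= likes S the]
add likes S the dog => add likes likes S the the dog   [S ::= likes S the]
add likes likes S the the dog => add likes likes S S dog the the dog   [S ::= S S dog]
add likes likes S S dog the the dog => add likes likes S S dog S dog the the dog   [S ::= S S dog]
add likes likes S S dog S dog the the dog => add likes likes add S dog S dog the the dog   [S ::= add]
add likes likes add S dog S dog the the dog => add likes likes add S S dog dog S dog the the dog   [S ::= S S dog]
add likes likes add S S dog dog S dog the the dog => add likes likes add likes S the S dog dog S dog the the dog   [S ::= likes S the]
add likes likes add likes S the S dog dog S dog the the dog => add likes likes add likes add the S dog dog S dog the the dog   [S ::= add]
add likes likes add likes add the S dog dog S dog the the dog => add likes likes add likes add the S S dog dog dog S dog the the dog   [S ::= S S dog]
add likes likes add likes add the S S dog dog dog S dog the the dog => add likes likes add likes add the add S dog dog dog S dog the the dog   [S ::= add]
add likes likes add likes add the add S dog dog dog S dog the the dog => add likes likes add likes add the add add dog dog dog S dog the the dog   [S ::= add]
add likes likes add likes add the add add dog dog dog S dog the the dog => add likes likes add likes add the add add dog dog dog add dog the the dog   [S ::= add]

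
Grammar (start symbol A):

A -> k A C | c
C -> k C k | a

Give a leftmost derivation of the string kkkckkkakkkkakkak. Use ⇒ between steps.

A ⇒ kAC ⇒ kkACC ⇒ kkkACCC ⇒ kkkcCCC ⇒ kkkckCkCC ⇒ kkkckkCkkCC ⇒ kkkckkkCkkkCC ⇒ kkkckkkakkkCC ⇒ kkkckkkakkkkCkC ⇒ kkkckkkakkkkakC ⇒ kkkckkkakkkkakkCk ⇒ kkkckkkakkkkakkak

A ⇒ kAC   [A -> k A C]
kAC ⇒ kkACC   [A -> k A C]
kkACC ⇒ kkkACCC   [A -> k A C]
kkkACCC ⇒ kkkcCCC   [A -> c]
kkkcCCC ⇒ kkkckCkCC   [C -> k C k]
kkkckCkCC ⇒ kkkckkCkkCC   [C -> k C k]
kkkckkCkkCC ⇒ kkkckkkCkkkCC   [C -> k C k]
kkkckkkCkkkCC ⇒ kkkckkkakkkCC   [C -> a]
kkkckkkakkkCC ⇒ kkkckkkakkkkCkC   [C -> k C k]
kkkckkkakkkkCkC ⇒ kkkckkkakkkkakC   [C -> a]
kkkckkkakkkkakC ⇒ kkkckkkakkkkakkCk   [C -> k C k]
kkkckkkakkkkakkCk ⇒ kkkckkkakkkkakkak   [C -> a]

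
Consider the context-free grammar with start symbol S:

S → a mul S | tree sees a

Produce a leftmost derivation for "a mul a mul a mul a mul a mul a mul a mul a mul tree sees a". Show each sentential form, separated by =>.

S => a mul S => a mul a mul S => a mul a mul a mul S => a mul a mul a mul a mul S => a mul a mul a mul a mul a mul S => a mul a mul a mul a mul a mul a mul S => a mul a mul a mul a mul a mul a mul a mul S => a mul a mul a mul a mul a mul a mul a mul a mul S => a mul a mul a mul a mul a mul a mul a mul a mul tree sees a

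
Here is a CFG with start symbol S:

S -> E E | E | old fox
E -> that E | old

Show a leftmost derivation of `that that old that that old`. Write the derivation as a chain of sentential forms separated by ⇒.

S ⇒ E E ⇒ that E E ⇒ that that E E ⇒ that that old E ⇒ that that old that E ⇒ that that old that that E ⇒ that that old that that old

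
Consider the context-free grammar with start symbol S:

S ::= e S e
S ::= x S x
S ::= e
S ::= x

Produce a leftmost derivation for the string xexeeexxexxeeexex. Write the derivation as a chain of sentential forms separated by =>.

S => xSx => xeSex => xexSxex => xexeSexex => xexeeSeexex => xexeeeSeeexex => xexeeexSxeeexex => xexeeexxSxxeeexex => xexeeexxexxeeexex

S => xSx   [S ::= x S x]
xSx => xeSex   [S ::= e S e]
xeSex => xexSxex   [S ::= x S x]
xexSxex => xexeSexex   [S ::= e S e]
xexeSexex => xexeeSeexex   [S ::= e S e]
xexeeSeexex => xexeeeSeeexex   [S ::= e S e]
xexeeeSeeexex => xexeeexSxeeexex   [S ::= x S x]
xexeeexSxeeexex => xexeeexxSxxeeexex   [S ::= x S x]
xexeeexxSxxeeexex => xexeeexxexxeeexex   [S ::= e]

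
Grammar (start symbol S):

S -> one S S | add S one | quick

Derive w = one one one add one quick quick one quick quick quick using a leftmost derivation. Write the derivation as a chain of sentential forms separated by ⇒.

S ⇒ one S S ⇒ one one S S S ⇒ one one one S S S S ⇒ one one one add S one S S S ⇒ one one one add one S S one S S S ⇒ one one one add one quick S one S S S ⇒ one one one add one quick quick one S S S ⇒ one one one add one quick quick one quick S S ⇒ one one one add one quick quick one quick quick S ⇒ one one one add one quick quick one quick quick quick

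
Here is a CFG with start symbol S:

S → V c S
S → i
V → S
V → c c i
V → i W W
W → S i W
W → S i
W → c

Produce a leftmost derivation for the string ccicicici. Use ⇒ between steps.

S ⇒ VcS ⇒ ScS ⇒ VcScS ⇒ ccicScS ⇒ ccicVcScS ⇒ ccicScScS ⇒ ccicicScS ⇒ ccicicicS ⇒ ccicicici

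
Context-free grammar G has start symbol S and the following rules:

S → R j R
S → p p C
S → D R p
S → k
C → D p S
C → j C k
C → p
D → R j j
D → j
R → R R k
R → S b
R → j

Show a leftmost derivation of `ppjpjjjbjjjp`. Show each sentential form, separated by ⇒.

S ⇒ DRp   [S → D R p]
DRp ⇒ RjjRp   [D → R j j]
RjjRp ⇒ SbjjRp   [R → S b]
SbjjRp ⇒ ppCbjjRp   [S → p p C]
ppCbjjRp ⇒ ppDpSbjjRp   [C → D p S]
ppDpSbjjRp ⇒ ppjpSbjjRp   [D → j]
ppjpSbjjRp ⇒ ppjpRjRbjjRp   [S → R j R]
ppjpRjRbjjRp ⇒ ppjpjjRbjjRp   [R → j]
ppjpjjRbjjRp ⇒ ppjpjjjbjjRp   [R → j]
ppjpjjjbjjRp ⇒ ppjpjjjbjjjp   [R → j]

S ⇒ DRp ⇒ RjjRp ⇒ SbjjRp ⇒ ppCbjjRp ⇒ ppDpSbjjRp ⇒ ppjpSbjjRp ⇒ ppjpRjRbjjRp ⇒ ppjpjjRbjjRp ⇒ ppjpjjjbjjRp ⇒ ppjpjjjbjjjp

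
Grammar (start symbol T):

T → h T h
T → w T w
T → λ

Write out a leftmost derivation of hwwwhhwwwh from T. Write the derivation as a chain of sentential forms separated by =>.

T=>hTh=>hwTwh=>hwwTwwh=>hwwwTwwwh=>hwwwhThwwwh=>hwwwhhwwwh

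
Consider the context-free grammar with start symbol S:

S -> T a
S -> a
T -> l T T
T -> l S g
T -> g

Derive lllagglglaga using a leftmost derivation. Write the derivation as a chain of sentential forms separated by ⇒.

S ⇒ Ta   [S -> T a]
Ta ⇒ lTTa   [T -> l T T]
lTTa ⇒ llTTTa   [T -> l T T]
llTTTa ⇒ lllSgTTa   [T -> l S g]
lllSgTTa ⇒ lllagTTa   [S -> a]
lllagTTa ⇒ lllaggTa   [T -> g]
lllaggTa ⇒ lllagglTTa   [T -> l T T]
lllagglTTa ⇒ lllagglgTa   [T -> g]
lllagglgTa ⇒ lllagglglSga   [T -> l S g]
lllagglglSga ⇒ lllagglglaga   [S -> a]

S ⇒ Ta ⇒ lTTa ⇒ llTTTa ⇒ lllSgTTa ⇒ lllagTTa ⇒ lllaggTa ⇒ lllagglTTa ⇒ lllagglgTa ⇒ lllagglglSga ⇒ lllagglglaga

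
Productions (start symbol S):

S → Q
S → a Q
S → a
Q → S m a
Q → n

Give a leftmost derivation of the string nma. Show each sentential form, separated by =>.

S=>Q=>Sma=>Qma=>nma

S => Q   [S → Q]
Q => Sma   [Q → S m a]
Sma => Qma   [S → Q]
Qma => nma   [Q → n]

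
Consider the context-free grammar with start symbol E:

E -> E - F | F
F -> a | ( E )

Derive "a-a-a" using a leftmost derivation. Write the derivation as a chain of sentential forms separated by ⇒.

E ⇒ E-F ⇒ E-F-F ⇒ F-F-F ⇒ a-F-F ⇒ a-a-F ⇒ a-a-a

E ⇒ E-F   [E -> E - F]
E-F ⇒ E-F-F   [E -> E - F]
E-F-F ⇒ F-F-F   [E -> F]
F-F-F ⇒ a-F-F   [F -> a]
a-F-F ⇒ a-a-F   [F -> a]
a-a-F ⇒ a-a-a   [F -> a]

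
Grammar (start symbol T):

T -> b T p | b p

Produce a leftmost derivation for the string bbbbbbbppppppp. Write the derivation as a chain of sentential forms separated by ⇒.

T ⇒ bTp ⇒ bbTpp ⇒ bbbTppp ⇒ bbbbTpppp ⇒ bbbbbTppppp ⇒ bbbbbbTpppppp ⇒ bbbbbbbppppppp

T ⇒ bTp   [T -> b T p]
bTp ⇒ bbTpp   [T -> b T p]
bbTpp ⇒ bbbTppp   [T -> b T p]
bbbTppp ⇒ bbbbTpppp   [T -> b T p]
bbbbTpppp ⇒ bbbbbTppppp   [T -> b T p]
bbbbbTppppp ⇒ bbbbbbTpppppp   [T -> b T p]
bbbbbbTpppppp ⇒ bbbbbbbppppppp   [T -> b p]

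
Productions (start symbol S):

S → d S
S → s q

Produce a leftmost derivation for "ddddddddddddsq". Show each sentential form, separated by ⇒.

S ⇒ dS ⇒ ddS ⇒ dddS ⇒ ddddS ⇒ dddddS ⇒ ddddddS ⇒ dddddddS ⇒ ddddddddS ⇒ dddddddddS ⇒ ddddddddddS ⇒ dddddddddddS ⇒ ddddddddddddS ⇒ ddddddddddddsq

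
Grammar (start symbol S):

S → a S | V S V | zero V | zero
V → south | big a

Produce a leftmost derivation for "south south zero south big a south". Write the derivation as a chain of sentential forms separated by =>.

S => V S V => south S V => south V S V V => south south S V V => south south zero V V V => south south zero south V V => south south zero south big a V => south south zero south big a south

S => V S V   [S → V S V]
V S V => south S V   [V → south]
south S V => south V S V V   [S → V S V]
south V S V V => south south S V V   [V → south]
south south S V V => south south zero V V V   [S → zero V]
south south zero V V V => south south zero south V V   [V → south]
south south zero south V V => south south zero south big a V   [V → big a]
south south zero south big a V => south south zero south big a south   [V → south]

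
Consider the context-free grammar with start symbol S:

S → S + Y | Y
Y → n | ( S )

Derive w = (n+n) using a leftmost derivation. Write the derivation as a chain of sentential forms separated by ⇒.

S ⇒ Y ⇒ (S) ⇒ (S+Y) ⇒ (Y+Y) ⇒ (n+Y) ⇒ (n+n)

S ⇒ Y   [S → Y]
Y ⇒ (S)   [Y → ( S )]
(S) ⇒ (S+Y)   [S → S + Y]
(S+Y) ⇒ (Y+Y)   [S → Y]
(Y+Y) ⇒ (n+Y)   [Y → n]
(n+Y) ⇒ (n+n)   [Y → n]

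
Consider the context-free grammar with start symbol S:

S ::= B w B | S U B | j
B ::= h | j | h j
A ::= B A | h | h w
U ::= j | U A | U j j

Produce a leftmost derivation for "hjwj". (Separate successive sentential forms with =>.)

S => BwB => hjwB => hjwj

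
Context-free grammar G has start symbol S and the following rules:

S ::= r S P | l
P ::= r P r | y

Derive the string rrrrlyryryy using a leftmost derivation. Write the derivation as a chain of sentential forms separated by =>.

S=>rSP=>rrSPP=>rrrSPPP=>rrrrSPPPP=>rrrrlPPPP=>rrrrlyPPP=>rrrrlyrPrPP=>rrrrlyryrPP=>rrrrlyryryP=>rrrrlyryryy

S => rSP   [S ::= r S P]
rSP => rrSPP   [S ::= r S P]
rrSPP => rrrSPPP   [S ::= r S P]
rrrSPPP => rrrrSPPPP   [S ::= r S P]
rrrrSPPPP => rrrrlPPPP   [S ::= l]
rrrrlPPPP => rrrrlyPPP   [P ::= y]
rrrrlyPPP => rrrrlyrPrPP   [P ::= r P r]
rrrrlyrPrPP => rrrrlyryrPP   [P ::= y]
rrrrlyryrPP => rrrrlyryryP   [P ::= y]
rrrrlyryryP => rrrrlyryryy   [P ::= y]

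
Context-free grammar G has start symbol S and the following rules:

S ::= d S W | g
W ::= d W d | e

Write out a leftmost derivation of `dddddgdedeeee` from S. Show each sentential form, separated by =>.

S => dSW   [S ::= d S W]
dSW => ddSWW   [S ::= d S W]
ddSWW => dddSWWW   [S ::= d S W]
dddSWWW => ddddSWWWW   [S ::= d S W]
ddddSWWWW => dddddSWWWWW   [S ::= d S W]
dddddSWWWWW => dddddgWWWWW   [S ::= g]
dddddgWWWWW => dddddgdWdWWWW   [W ::= d W d]
dddddgdWdWWWW => dddddgdedWWWW   [W ::= e]
dddddgdedWWWW => dddddgdedeWWW   [W ::= e]
dddddgdedeWWW => dddddgdedeeWW   [W ::= e]
dddddgdedeeWW => dddddgdedeeeW   [W ::= e]
dddddgdedeeeW => dddddgdedeeee   [W ::= e]

S => dSW => ddSWW => dddSWWW => ddddSWWWW => dddddSWWWWW => dddddgWWWWW => dddddgdWdWWWW => dddddgdedWWWW => dddddgdedeWWW => dddddgdedeeWW => dddddgdedeeeW => dddddgdedeeee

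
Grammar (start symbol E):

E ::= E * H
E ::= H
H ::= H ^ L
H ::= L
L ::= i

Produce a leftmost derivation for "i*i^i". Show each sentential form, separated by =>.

E => E*H => H*H => L*H => i*H => i*H^L => i*L^L => i*i^L => i*i^i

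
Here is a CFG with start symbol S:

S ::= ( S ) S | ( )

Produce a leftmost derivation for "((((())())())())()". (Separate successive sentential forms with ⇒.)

S ⇒ (S)S   [S ::= ( S ) S]
(S)S ⇒ ((S)S)S   [S ::= ( S ) S]
((S)S)S ⇒ (((S)S)S)S   [S ::= ( S ) S]
(((S)S)S)S ⇒ ((((S)S)S)S)S   [S ::= ( S ) S]
((((S)S)S)S)S ⇒ ((((())S)S)S)S   [S ::= ( )]
((((())S)S)S)S ⇒ ((((())())S)S)S   [S ::= ( )]
((((())())S)S)S ⇒ ((((())())())S)S   [S ::= ( )]
((((())())())S)S ⇒ ((((())())())())S   [S ::= ( )]
((((())())())())S ⇒ ((((())())())())()   [S ::= ( )]

S ⇒ (S)S ⇒ ((S)S)S ⇒ (((S)S)S)S ⇒ ((((S)S)S)S)S ⇒ ((((())S)S)S)S ⇒ ((((())())S)S)S ⇒ ((((())())())S)S ⇒ ((((())())())())S ⇒ ((((())())())())()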